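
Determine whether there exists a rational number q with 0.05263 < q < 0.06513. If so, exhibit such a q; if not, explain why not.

Multiplying by 16: 16·0.05263 = 0.84208 and 16·0.06513 = 1.04208, so the integer 1 lies strictly between them.
So q = 1/16 works: it is a ratio of integers, and dividing 16·0.05263 < 1 < 16·0.06513 through by 16 gives 0.05263 < 1/16 < 0.06513.

q = 1/16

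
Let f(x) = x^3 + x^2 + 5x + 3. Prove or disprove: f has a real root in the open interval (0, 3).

f(0) = 3 and f(3) = 54, both positive.
f'(x) = 3x^2 + 2x + 5 has discriminant 2² − 4·3·5 = -56 < 0, so f' has no real roots and is positive for every real x.
Hence f is strictly increasing on ℝ, and in particular on [0, 3]. A strictly monotone function with same-sign endpoint values stays positive on the whole interval, so f has no zero in (0, 3).

No such root exists.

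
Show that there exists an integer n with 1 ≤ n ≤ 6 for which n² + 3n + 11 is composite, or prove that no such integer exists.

n = 2

At n = 2: 2² + 3·2 + 11 = 21 = 3·7, which is composite.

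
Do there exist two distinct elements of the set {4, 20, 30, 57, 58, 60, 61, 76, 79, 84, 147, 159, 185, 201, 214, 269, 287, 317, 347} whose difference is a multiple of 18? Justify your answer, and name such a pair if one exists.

Reduce each element mod 18: 4↦4, 20↦2, 30↦12, 57↦3, 58↦4, 60↦6, 61↦7, 76↦4, 79↦7, 84↦12, 147↦3, 159↦15, 185↦5, 201↦3, 214↦16, 269↦17, 287↦17, 317↦11, 347↦5. The residue 4 repeats (at 4 and 58), and 58 − 4 = 54 = 3·18.

Yes: 4 and 58.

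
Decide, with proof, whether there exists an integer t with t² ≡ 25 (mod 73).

Take t = 5. Then 5² = 25, and since 0 ≤ 25 < 73 this is already reduced: 5² ≡ 25 (mod 73).

t = 5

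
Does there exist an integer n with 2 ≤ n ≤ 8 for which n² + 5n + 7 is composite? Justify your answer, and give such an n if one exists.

n = 5

At n = 5: 5² + 5·5 + 7 = 57 = 3·19, which is composite.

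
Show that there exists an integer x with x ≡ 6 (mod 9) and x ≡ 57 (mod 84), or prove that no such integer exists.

The moduli are not coprime: gcd(9, 84) = 3. Compatibility requires 3 ∣ (57 − 6) = 51, which holds, so solutions exist.
Write x = 6 + 9t. Then 9t ≡ 57 − 6 ≡ 51 (mod 84); dividing through by 3 gives 3t ≡ 17 (mod 28).
Since 3·19 = 57 = 2·28 + 1, the inverse of 3 mod 28 is 19.
Therefore t ≡ 19·17 = 323 ≡ 15 (mod 28).
Then x = 6 + 9·15 = 141.
Check: 141 mod 9 = 6, 141 mod 84 = 57. ✓

x = 141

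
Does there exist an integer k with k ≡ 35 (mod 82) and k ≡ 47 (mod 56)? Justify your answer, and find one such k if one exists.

k = 1839

Here gcd(82, 56) = 2, and both 35 and 47 leave remainder 1 mod 2, so the system is consistent.
Put k = 35 + 82t, so we need 82t ≡ 12 (mod 56), equivalently (divide by 2) 41t ≡ 6 (mod 28).
41 ≡ 13 (mod 28), so this reads 13t ≡ 6 (mod 28). Since 13·13 = 169 = 6·28 + 1, the inverse of 13 mod 28 is 13.
Therefore t ≡ 13·6 = 78 ≡ 22 (mod 28).
Then k = 35 + 82·22 = 1839.
Check: 1839 mod 82 = 35, 1839 mod 56 = 47. ✓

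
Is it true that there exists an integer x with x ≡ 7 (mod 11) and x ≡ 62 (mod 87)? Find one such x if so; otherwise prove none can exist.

gcd(11, 87) = 1, so the Chinese Remainder Theorem guarantees exactly one residue class mod 957 satisfying both.
Write x = 7 + 11t and require 7 + 11t ≡ 62 (mod 87), i.e. 11t ≡ 55 (mod 87).
Invert 11 mod 87 by the Euclidean algorithm: 87 = 7·11 + 10, 11 = 1·10 + 1, 10 = 10·1 + 0; back-substituting, 1 = 11 − 1·10 = 11 − (87 − 7·11) = −87 + 8·11. Hence 11·8 ≡ 1, so 11⁻¹ ≡ 8 (mod 87).
Multiplying by 8: t ≡ 8·55 = 440 ≡ 5 (mod 87).
With t = 5: x = 7 + 11·5 = 62.
Check: 62 mod 11 = 7, 62 mod 87 = 62. ✓

x = 62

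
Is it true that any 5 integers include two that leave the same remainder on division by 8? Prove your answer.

No, the set {24, 25, 26, 27, 28} is a counterexample.

Consider the 5 integers 24, 25, …, 28. They lie in distinct residue classes modulo 8, since 5 ≤ 8.
Hence this collection has no pair with equal remainders mod 8, disproving the claim.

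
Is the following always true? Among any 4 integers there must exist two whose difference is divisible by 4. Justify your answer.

No; for instance {4, 5, 6, 7} is a counterexample.

Consider the 4 integers 4, 5, 6, 7. They lie in distinct residue classes modulo 4, since 4 ≤ 4.
No two share a residue, so no pair has difference divisible by 4; the claim fails for this set.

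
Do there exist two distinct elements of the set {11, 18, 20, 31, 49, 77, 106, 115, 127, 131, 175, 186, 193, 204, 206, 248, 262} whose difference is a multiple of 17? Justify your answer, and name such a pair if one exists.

Residues mod 17: 11↦11, 18↦1, 20↦3, 31↦14, 49↦15, 77↦9, 106↦4, 115↦13, 127↦8, 131↦12, 175↦5, 186↦16, 193↦6, 204↦0, 206↦2, 248↦10, 262↦7.
No residue repeats among the 17 elements, so no pair has difference ≡ 0 (mod 17).

There is no such pair.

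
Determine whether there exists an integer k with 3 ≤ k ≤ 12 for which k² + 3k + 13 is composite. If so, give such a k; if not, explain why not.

At k = 10: 10² + 3·10 + 13 = 143 = 11·13, which is composite.

k = 10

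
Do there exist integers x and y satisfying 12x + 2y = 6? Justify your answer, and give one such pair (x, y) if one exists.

x = 0, y = 3

gcd(12, 2) = 2, and 2 divides 6, so integer solutions exist.
Dividing through by 2 reduces the equation to 6x + 1y = 3.
The coefficient of y is 1, so setting x = 0 and y = 3 already solves it.
Check: 12·0 + 2·3 = 0 + 6 = 6. ✓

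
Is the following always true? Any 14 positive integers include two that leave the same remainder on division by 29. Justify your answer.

No, the set {117, 118, 119, 120, 121, 122, 123, 124, 125, 126, 127, 128, 129, 130} is a counterexample.

Take the 14 consecutive integers 117, 118, …, 130: their residues mod 29 are all distinct because 14 ≤ 29.
Hence this collection has no pair with equal remainders mod 29, disproving the claim.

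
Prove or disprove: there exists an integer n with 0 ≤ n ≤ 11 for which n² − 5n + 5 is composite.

n = 10

At n = 10: 10² − 5·10 + 5 = 55 = 5·11, which is composite.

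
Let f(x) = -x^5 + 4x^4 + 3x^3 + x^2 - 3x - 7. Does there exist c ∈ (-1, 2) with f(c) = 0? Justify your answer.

Such a root exists.

f(-1) = -1 and f(2) = 47, which have opposite signs.
Since f is a polynomial it is continuous on [-1, 2].
The Intermediate Value Theorem then guarantees some c ∈ (-1, 2) with f(c) = 0.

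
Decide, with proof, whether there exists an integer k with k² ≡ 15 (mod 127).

k = 74

k = 74 works: 74² = 5476, and 5476 − 15 = 5461 = 43·127.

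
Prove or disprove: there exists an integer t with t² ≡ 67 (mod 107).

107 is prime, so by Euler's criterion 67 is a square mod 107 iff 67^((107−1)/2) = 67^53 ≡ 1 (mod 107).
Repeated squaring mod 107: 67^2 = 4489 ≡ 102; 67^4 ≡ 102² = 10404 ≡ 25; 67^8 ≡ 25² = 625 ≡ 90; 67^16 ≡ 90² = 8100 ≡ 75; 67^32 ≡ 75² = 5625 ≡ 61.
Since 53 = 32 + 16 + 4 + 1, 67^53 ≡ 61 · 75 · 25 · 67; multiplying out mod 107: 61·75 = 4575 ≡ 81, then 81·25 = 2025 ≡ 99, then 99·67 = 6633 ≡ 106. Thus 67^53 ≡ 106 ≡ −1 (mod 107).
The value −1 means 67 is a non-residue modulo 107, so t² ≡ 67 (mod 107) is impossible.

No, no such integer exists.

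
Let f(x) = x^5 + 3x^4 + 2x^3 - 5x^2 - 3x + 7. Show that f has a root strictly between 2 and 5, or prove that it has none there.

f(2) = 77 and f(5) = 5117, both positive, so a sign-change argument is unavailable; we show f keeps this sign on the whole interval.
Shift to the endpoint 2: with x = 2 + u (0 < u < 3), one computes f(2 + u) = u^5 + 13u^4 + 66u^3 + 159u^2 + 177u + 77.
The nonzero coefficients here are all positive, so for u > 0 every term is positive (or zero), and the constant term 77 is strictly positive.
Therefore f(x) > 0 throughout (2, 5), and f has no zero there.

No such root exists.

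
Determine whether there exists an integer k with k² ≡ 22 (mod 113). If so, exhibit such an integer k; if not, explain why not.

k = 19

k = 19 works: 19² = 361, and 361 − 22 = 339 = 3·113.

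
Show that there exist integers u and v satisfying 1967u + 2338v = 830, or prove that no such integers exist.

No such integers exist.

Both 1967 and 2338 are divisible by gcd(1967, 2338) = 7, hence so is any combination 1967u + 2338v.
But 830 is not a multiple of 7 (it leaves remainder 4).
Therefore 1967u + 2338v = 830 has no solution in integers.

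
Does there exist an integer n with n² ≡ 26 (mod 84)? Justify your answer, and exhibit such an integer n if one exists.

Since 3 ∣ 84, a solution of n² ≡ 26 (mod 84) would also satisfy n² ≡ 26 ≡ 2 (mod 3).
Squares mod 3 repeat after n = 1 (as (−n)² = n²); for n = 0..1 they are 0, 1.
So the quadratic residues mod 3 are {0, 1}, and 2 is not among them.
Hence no integer n has n² ≡ 26 (mod 84).

There is no such integer.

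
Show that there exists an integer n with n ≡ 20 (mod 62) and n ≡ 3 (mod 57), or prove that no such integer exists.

gcd(62, 57) = 1, so the Chinese Remainder Theorem guarantees exactly one residue class mod 3534 satisfying both.
Write n = 20 + 62t and require 20 + 62t ≡ 3 (mod 57), i.e. 62t ≡ 40 (mod 57).
62 ≡ 5 (mod 57), so this reads 5t ≡ 40 (mod 57). Note 5·23 = 115 ≡ 1 (mod 57) (as 115 − 1 = 2·57), so 5⁻¹ ≡ 23.
Multiplying by 23: t ≡ 23·40 = 920 ≡ 8 (mod 57).
Taking t = 8 gives n = 20 + 62·8 = 516.
Verify: 516 = 8·62 + 20 and 516 = 9·57 + 3. ✓

n = 516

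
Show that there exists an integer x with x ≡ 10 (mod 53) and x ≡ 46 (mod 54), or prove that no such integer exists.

x = 964

gcd(53, 54) = 1, so the Chinese Remainder Theorem guarantees exactly one residue class mod 2862 satisfying both.
Write x = 10 + 53t and require 10 + 53t ≡ 46 (mod 54), i.e. 53t ≡ 36 (mod 54).
Invert 53 mod 54 by the Euclidean algorithm: 54 = 1·53 + 1, 53 = 53·1 + 0; back-substituting, 1 = 54 − 1·53. Hence 53·(-1) ≡ 1, so 53⁻¹ ≡ -1 ≡ 53 (mod 54).
Multiplying by 53: t ≡ 53·36 = 1908 ≡ 18 (mod 54).
Taking t = 18 gives x = 10 + 53·18 = 964.
Indeed 964 ≡ 10 (mod 53) and 964 ≡ 46 (mod 54).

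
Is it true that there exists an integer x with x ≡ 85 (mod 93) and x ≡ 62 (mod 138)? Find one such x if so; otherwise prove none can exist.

Reduce both congruences modulo 3, which divides 93 and 138: they say x ≡ 85 (mod 3) and x ≡ 62 (mod 3).
However 85 ≡ 1 and 62 ≡ 2 (mod 3), and 1 ≠ 2.
Hence the system has no solution.

No such integer exists.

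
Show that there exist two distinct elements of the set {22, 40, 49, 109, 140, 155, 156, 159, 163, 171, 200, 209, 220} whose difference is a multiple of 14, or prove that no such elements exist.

There is no such pair.

Reduce each element modulo 14: 22↦8, 40↦12, 49↦7, 109↦11, 140↦0, 155↦1, 156↦2, 159↦5, 163↦9, 171↦3, 200↦4, 209↦13, 220↦10.
All 13 residues are distinct, so no two elements differ by a multiple of 14.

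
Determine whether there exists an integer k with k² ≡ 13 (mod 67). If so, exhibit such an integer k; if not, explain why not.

There is no such integer.

Apply Euler's criterion with the prime 67: 13 is a quadratic residue iff 13^33 ≡ 1 (mod 67), and a non-residue iff it is ≡ −1.
Repeated squaring mod 67: 13^2 = 169 ≡ 35; 13^4 ≡ 35² = 1225 ≡ 19; 13^8 ≡ 19² = 361 ≡ 26; 13^16 ≡ 26² = 676 ≡ 6; 13^32 ≡ 6² = 36 ≡ 36.
Since 33 = 32 + 1, 13^33 ≡ 36 · 13; multiplying out mod 67: 36·13 = 468 ≡ 66. Thus 13^33 ≡ 66 ≡ −1 (mod 67).
The value −1 means 13 is a non-residue modulo 67, so k² ≡ 13 (mod 67) is impossible.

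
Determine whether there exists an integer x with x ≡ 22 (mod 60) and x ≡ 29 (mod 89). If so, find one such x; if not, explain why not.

x = 3322

The moduli 60 and 89 are coprime, so by the Chinese Remainder Theorem a unique solution modulo 5340 exists.
Write x = 22 + 60t and require 22 + 60t ≡ 29 (mod 89), i.e. 60t ≡ 7 (mod 89).
Since 60·46 = 2760 = 31·89 + 1, the inverse of 60 mod 89 is 46.
Therefore t ≡ 46·7 = 322 ≡ 55 (mod 89).
With t = 55: x = 22 + 60·55 = 3322.
Verify: 3322 = 55·60 + 22 and 3322 = 37·89 + 29. ✓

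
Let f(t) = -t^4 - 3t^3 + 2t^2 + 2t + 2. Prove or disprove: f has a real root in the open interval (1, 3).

f(1) = 2 and f(3) = -136, which have opposite signs.
As a polynomial, f is continuous on every closed interval.
By the Intermediate Value Theorem, f takes the value 0 somewhere in the open interval.

Yes, f has a root in the interval.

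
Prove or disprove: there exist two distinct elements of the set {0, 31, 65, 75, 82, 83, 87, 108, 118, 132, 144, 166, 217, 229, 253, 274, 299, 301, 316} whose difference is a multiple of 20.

There is no such pair.

Reduce each element modulo 20: 0↦0, 31↦11, 65↦5, 75↦15, 82↦2, 83↦3, 87↦7, 108↦8, 118↦18, 132↦12, 144↦4, 166↦6, 217↦17, 229↦9, 253↦13, 274↦14, 299↦19, 301↦1, 316↦16.
No residue repeats among the 19 elements, so no pair has difference ≡ 0 (mod 20).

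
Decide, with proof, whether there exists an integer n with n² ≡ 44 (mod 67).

No such integer exists.

Apply Euler's criterion with the prime 67: 44 is a quadratic residue iff 44^33 ≡ 1 (mod 67), and a non-residue iff it is ≡ −1.
Repeated squaring mod 67: 44^2 = 1936 ≡ 60; 44^4 ≡ 60² = 3600 ≡ 49; 44^8 ≡ 49² = 2401 ≡ 56; 44^16 ≡ 56² = 3136 ≡ 54; 44^32 ≡ 54² = 2916 ≡ 35.
Since 33 = 32 + 1, 44^33 ≡ 35 · 44; multiplying out mod 67: 35·44 = 1540 ≡ 66. Thus 44^33 ≡ 66 ≡ −1 (mod 67).
The value −1 means 44 is a non-residue modulo 67, so n² ≡ 44 (mod 67) is impossible.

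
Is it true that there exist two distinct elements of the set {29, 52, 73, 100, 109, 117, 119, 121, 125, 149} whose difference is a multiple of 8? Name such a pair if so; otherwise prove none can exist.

29 and 109 are such a pair.

Both 29 and 109 leave remainder 5 on division by 8; their difference 80 = 10·8 is a multiple of 8.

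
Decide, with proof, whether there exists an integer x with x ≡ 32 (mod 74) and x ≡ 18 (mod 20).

gcd(74, 20) = 2. A simultaneous solution exists iff 32 ≡ 18 (mod 2); here 32 mod 2 = 0 = 18 mod 2, so it does.
Write x = 32 + 74t. Then 74t ≡ 18 − 32 ≡ 6 (mod 20); dividing through by 2 gives 37t ≡ 3 (mod 10).
37 ≡ 7 (mod 10), so this reads 7t ≡ 3 (mod 10). To invert 7 modulo 10: 10 = 1·7 + 3, 7 = 2·3 + 1, 3 = 3·1 + 0, and unwinding, 1 = 7 − 2·3 = 7 − 2·(10 − 1·7) = −2·10 + 3·7. Thus 7⁻¹ ≡ 3 (mod 10).
Multiplying by 3: t ≡ 3·3 = 9 (mod 10).
Then x = 32 + 74·9 = 698.
Indeed 698 ≡ 32 (mod 74) and 698 ≡ 18 (mod 20).

x = 698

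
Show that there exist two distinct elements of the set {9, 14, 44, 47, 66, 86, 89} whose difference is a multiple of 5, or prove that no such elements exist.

Yes: 9 and 14.

Reduce each element mod 5: 9↦4, 14↦4, 44↦4, 47↦2, 66↦1, 86↦1, 89↦4. The residue 4 repeats (at 9 and 14), and 14 − 9 = 5 = 1·5.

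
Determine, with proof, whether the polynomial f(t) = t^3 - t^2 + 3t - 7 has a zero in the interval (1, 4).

f(1) = -4 and f(4) = 53, which have opposite signs.
Since f is a polynomial it is continuous on [1, 4].
By the Intermediate Value Theorem f must vanish at some point of (1, 4).

Such a root exists.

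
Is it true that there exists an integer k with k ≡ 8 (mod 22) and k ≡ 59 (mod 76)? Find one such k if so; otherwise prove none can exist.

Reduce both congruences modulo 2, which divides 22 and 76: they say k ≡ 8 (mod 2) and k ≡ 59 (mod 2).
However 8 ≡ 0 and 59 ≡ 1 (mod 2), and 0 ≠ 1.
Therefore no such k exists.

There is no such integer.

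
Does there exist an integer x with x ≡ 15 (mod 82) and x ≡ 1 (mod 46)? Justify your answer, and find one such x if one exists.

x = 507

Here gcd(82, 46) = 2, and both 15 and 1 leave remainder 1 mod 2, so the system is consistent.
Step through x = 15, 15 + 82, 15 + 2·82, …: the values 15, 97, 179, 261, 343, 425, 507 reduce mod 46 to 15, 5, 41, 31, 21, 11, 1. The value 507 hits 1.
Verify: 507 = 6·82 + 15 and 507 = 11·46 + 1. ✓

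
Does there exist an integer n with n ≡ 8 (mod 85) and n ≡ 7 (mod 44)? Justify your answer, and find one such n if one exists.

Since 85 and 44 share no common factor, CRT says the pair of congruences has a solution (unique mod 3740).
Write n = 8 + 85t and require 8 + 85t ≡ 7 (mod 44), i.e. 85t ≡ 43 (mod 44).
85 ≡ 41 (mod 44), so this reads 41t ≡ 43 (mod 44). Since 41·29 = 1189 = 27·44 + 1, the inverse of 41 mod 44 is 29.
Multiplying by 29: t ≡ 29·43 = 1247 ≡ 15 (mod 44).
With t = 15: n = 8 + 85·15 = 1283.
Verify: 1283 = 15·85 + 8 and 1283 = 29·44 + 7. ✓

n = 1283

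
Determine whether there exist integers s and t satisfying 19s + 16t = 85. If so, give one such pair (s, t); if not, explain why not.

s = 7, t = -3

Since gcd(19, 16) = 1, every integer is an integer combination of 19 and 16.
Run the Euclidean algorithm on 19 and 16: 19 = 1·16 + 3, 16 = 5·3 + 1, 3 = 3·1 + 0.
Unwinding: 1 = 16 − 5·3 = 16 − 5·(19 − 1·16) = −5·19 + 6·16, i.e. 19·(-5) + 16·6 = 1.
Multiplying through by 85: s = (-5)·85 = -425, t = 6·85 = 510 is a solution.
Shifting by a multiple of (16, −19) keeps it a solution: s = -425 + 27·16 = 7, t = 510 − 27·19 = -3.
Indeed 19·7 + 16·(-3) = 133 − 48 = 85.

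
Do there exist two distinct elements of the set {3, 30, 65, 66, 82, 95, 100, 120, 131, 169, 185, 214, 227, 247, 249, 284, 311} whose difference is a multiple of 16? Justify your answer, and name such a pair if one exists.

3 and 131 are such a pair.

3 mod 16 = 3 and 131 mod 16 = 3, so 131 − 3 = 128 = 8·16.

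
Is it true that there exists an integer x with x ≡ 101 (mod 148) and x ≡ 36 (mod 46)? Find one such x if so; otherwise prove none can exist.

Both moduli are multiples of 2 = gcd(148, 46), so any solution would satisfy x ≡ 101 and x ≡ 36 modulo 2 simultaneously.
But 101 mod 2 = 1 while 36 mod 2 = 0, a contradiction.
So no integer satisfies both congruences.

There is no such integer.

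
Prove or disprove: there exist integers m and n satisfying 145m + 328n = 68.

m = 100, n = -44

145 and 328 are coprime, so 145m + 328n ranges over all of ℤ.
Dividing repeatedly: 328 = 2·145 + 38, 145 = 3·38 + 31, 38 = 1·31 + 7, 31 = 4·7 + 3, 7 = 2·3 + 1, 3 = 3·1 + 0.
Working back up the chain: 1 = 7 − 2·3 = 7 − 2·(31 − 4·7) = −2·31 + 9·7 = −2·31 + 9·(38 − 1·31) = 9·38 − 11·31 = 9·38 − 11·(145 − 3·38) = −11·145 + 42·38 = −11·145 + 42·(328 − 2·145) = 42·328 − 95·145. So 145·(-95) + 328·42 = 1.
Times 68: 145·(-6460) + 328·2856 = 68, so (-6460, 2856) solves it.
The general solution is m = -6460 + 328k, n = 2856 − 145k; taking k = 20 gives the smaller pair m = 100, n = -44.
Check: 145·100 + 328·(-44) = 14500 − 14432 = 68. ✓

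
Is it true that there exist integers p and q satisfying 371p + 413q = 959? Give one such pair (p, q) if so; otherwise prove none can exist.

gcd(371, 413) = 7, and 7 divides 959, so integer solutions exist.
Dividing through by 7 reduces the equation to 53p + 59q = 137.
Run the Euclidean algorithm on 59 and 53: 59 = 1·53 + 6, 53 = 8·6 + 5, 6 = 1·5 + 1, 5 = 5·1 + 0.
Working back up the chain: 1 = 6 − 1·5 = 6 − (53 − 8·6) = −53 + 9·6 = −53 + 9·(59 − 1·53) = 9·59 − 10·53. So 53·(-10) + 59·9 = 1.
Multiplying through by 137: p = (-10)·137 = -1370, q = 9·137 = 1233 is a solution.
The general solution is p = -1370 + 59k, q = 1233 − 53k; taking k = 24 gives the smaller pair p = 46, q = -39.
Check: 371·46 + 413·(-39) = 17066 − 16107 = 959. ✓

p = 46, q = -39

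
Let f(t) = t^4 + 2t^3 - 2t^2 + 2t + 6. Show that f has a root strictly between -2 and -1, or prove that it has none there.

Such a root exists.

f(-2) = -6 and f(-1) = 1, which have opposite signs.
f is continuous everywhere (it is a polynomial), in particular on [-2, -1].
By the Intermediate Value Theorem, f takes the value 0 somewhere in the open interval.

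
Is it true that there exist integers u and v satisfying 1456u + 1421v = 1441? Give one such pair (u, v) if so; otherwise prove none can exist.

gcd(1456, 1421) = 7, so every integer of the form 1456u + 1421v is a multiple of 7.
But 1441 is not a multiple of 7 (it leaves remainder 6).
Hence no integers u, v satisfy the equation.

There are no such integers.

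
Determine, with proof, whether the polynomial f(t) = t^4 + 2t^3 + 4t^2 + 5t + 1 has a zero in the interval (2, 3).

f has no root in that interval.

f(2) = 59 and f(3) = 187, both positive, so a sign-change argument is unavailable; we show f keeps this sign on the whole interval.
Substitute t = 2 + u, where 0 < u < 1 on the interval. Expanding, f(2 + u) = u^4 + 10u^3 + 40u^2 + 77u + 59.
The nonzero coefficients here are all positive, so for u > 0 every term is positive (or zero), and the constant term 59 is strictly positive.
So f is strictly positive on (2, 3); no root exists in the interval.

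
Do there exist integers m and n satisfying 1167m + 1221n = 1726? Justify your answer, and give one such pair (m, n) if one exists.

Both 1167 and 1221 are divisible by gcd(1167, 1221) = 3, hence so is any combination 1167m + 1221n.
But 1726 = 3·575 + 1, so 3 ∤ 1726.
Therefore 1167m + 1221n = 1726 has no solution in integers.

No, no such integers exist.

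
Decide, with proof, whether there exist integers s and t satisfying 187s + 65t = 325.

s = 0, t = 5

187 and 65 are coprime, so 187s + 65t ranges over all of ℤ.
Dividing repeatedly: 187 = 2·65 + 57, 65 = 1·57 + 8, 57 = 7·8 + 1, 8 = 8·1 + 0.
Unwinding: 1 = 57 − 7·8 = 57 − 7·(65 − 1·57) = −7·65 + 8·57 = −7·65 + 8·(187 − 2·65) = 8·187 − 23·65, i.e. 187·8 + 65·(-23) = 1.
Times 325: 187·2600 + 65·(-7475) = 325, so (2600, -7475) solves it.
Subtracting 40·65 from s and adding 40·187 to t gives the tidier solution (0, 5).
Indeed 187·0 + 65·5 = 0 + 325 = 325.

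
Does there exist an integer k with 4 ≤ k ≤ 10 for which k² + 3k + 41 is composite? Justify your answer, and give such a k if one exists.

k = 10

At k = 10: 10² + 3·10 + 41 = 171 = 3·57, which is composite.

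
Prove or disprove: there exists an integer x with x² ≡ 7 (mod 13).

No such integer exists.

Squares mod 13 repeat after x = 6 (as (−x)² = x²); for x = 0..6 they are 0, 1, 4, 9, 3, 12, 10.
The set of squares mod 13 is therefore {0, 1, 3, 4, 9, 10, 12}, which does not contain 7.
Therefore x² ≡ 7 (mod 13) has no solution.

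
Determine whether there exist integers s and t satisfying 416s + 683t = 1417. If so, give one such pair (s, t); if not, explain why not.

Since gcd(416, 683) = 1, every integer is an integer combination of 416 and 683.
Dividing repeatedly: 683 = 1·416 + 267, 416 = 1·267 + 149, 267 = 1·149 + 118, 149 = 1·118 + 31, 118 = 3·31 + 25, 31 = 1·25 + 6, 25 = 4·6 + 1, 6 = 6·1 + 0.
Unwinding: 1 = 25 − 4·6 = 25 − 4·(31 − 1·25) = −4·31 + 5·25 = −4·31 + 5·(118 − 3·31) = 5·118 − 19·31 = 5·118 − 19·(149 − 1·118) = −19·149 + 24·118 = −19·149 + 24·(267 − 1·149) = 24·267 − 43·149 = 24·267 − 43·(416 − 1·267) = −43·416 + 67·267 = −43·416 + 67·(683 − 1·416) = 67·683 − 110·416, i.e. 416·(-110) + 683·67 = 1.
Scaling by 1417 gives the particular solution (s, t) = (-155870, 94939).
The general solution is s = -155870 + 683k, t = 94939 − 416k; taking k = 229 gives the smaller pair s = 537, t = -325.
Check: 416·537 + 683·(-325) = 223392 − 221975 = 1417. ✓

s = 537, t = -325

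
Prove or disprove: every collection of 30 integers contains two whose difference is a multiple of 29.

Partition the integers by their residue mod 29; there are 29 classes.
Placing 30 integers into 29 classes, some class receives at least two — say a and b.
Equal remainders mean a − b ≡ 0 (mod 29), so 29 divides their difference.

True.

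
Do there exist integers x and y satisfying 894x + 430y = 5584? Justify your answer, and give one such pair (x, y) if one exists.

gcd(894, 430) = 2, and 2 divides 5584, so integer solutions exist.
Dividing through by 2 reduces the equation to 447x + 215y = 2792.
Run the Euclidean algorithm on 447 and 215: 447 = 2·215 + 17, 215 = 12·17 + 11, 17 = 1·11 + 6, 11 = 1·6 + 5, 6 = 1·5 + 1, 5 = 5·1 + 0.
Working back up the chain: 1 = 6 − 1·5 = 6 − (11 − 1·6) = −11 + 2·6 = −11 + 2·(17 − 1·11) = 2·17 − 3·11 = 2·17 − 3·(215 − 12·17) = −3·215 + 38·17 = −3·215 + 38·(447 − 2·215) = 38·447 − 79·215. So 447·38 + 215·(-79) = 1.
Scaling by 2792 gives the particular solution (x, y) = (106096, -220568).
The general solution is x = 106096 + 215k, y = -220568 − 447k; taking k = -493 gives the smaller pair x = 101, y = -197.
Check: 894·101 + 430·(-197) = 90294 − 84710 = 5584. ✓

x = 101, y = -197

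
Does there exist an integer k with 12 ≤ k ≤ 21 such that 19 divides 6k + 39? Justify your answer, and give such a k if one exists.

There is no such integer k in that range.

At k = 12, 6·12 + 39 = 111 ≡ 16 (mod 19), and each step in k adds 6, giving residues 16, 3, 9, 15, 2, 8, 14, 1, 7, 13 for k = 12, 13, …, 21.
The residue 0 does not occur, so no k in [12, 21] makes 6k + 39 a multiple of 19.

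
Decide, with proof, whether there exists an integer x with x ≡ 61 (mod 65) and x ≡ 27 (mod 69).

x = 2856

The moduli 65 and 69 are coprime, so by the Chinese Remainder Theorem a unique solution modulo 4485 exists.
Any solution of the first congruence is x = 61 + 65t; substituting into the second, 65t ≡ 27 − 61 ≡ 35 (mod 69).
To invert 65 modulo 69: 69 = 1·65 + 4, 65 = 16·4 + 1, 4 = 4·1 + 0, and unwinding, 1 = 65 − 16·4 = 65 − 16·(69 − 1·65) = −16·69 + 17·65. Thus 65⁻¹ ≡ 17 (mod 69).
Therefore t ≡ 17·35 = 595 ≡ 43 (mod 69).
Taking t = 43 gives x = 61 + 65·43 = 2856.
Verify: 2856 = 43·65 + 61 and 2856 = 41·69 + 27. ✓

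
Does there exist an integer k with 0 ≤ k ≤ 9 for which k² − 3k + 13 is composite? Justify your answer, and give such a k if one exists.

No such integer k in that range exists.

The values for k = 0, 1, …, 9 are 13, 11, 11, 13, 17, 23, 31, 41, 53, 67, and each of these is prime.
So no value in the range makes the expression composite.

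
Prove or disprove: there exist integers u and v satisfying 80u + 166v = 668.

Every value of 80u + 166v is a multiple of gcd(80, 166) = 2; since 2 ∣ 668, solutions exist.
Dividing through by 2 reduces the equation to 40u + 83v = 334.
Euclidean algorithm: 83 = 2·40 + 3, 40 = 13·3 + 1, 3 = 3·1 + 0.
Unwinding: 1 = 40 − 13·3 = 40 − 13·(83 − 2·40) = −13·83 + 27·40, i.e. 40·27 + 83·(-13) = 1.
Scaling by 334 gives the particular solution (u, v) = (9018, -4342).
The general solution is u = 9018 + 83k, v = -4342 − 40k; taking k = -108 gives the smaller pair u = 54, v = -22.
Check: 80·54 + 166·(-22) = 4320 − 3652 = 668. ✓

u = 54, v = -22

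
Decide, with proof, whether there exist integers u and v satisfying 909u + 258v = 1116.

gcd(909, 258) = 3, and 3 divides 1116, so integer solutions exist.
Dividing through by 3 reduces the equation to 303u + 86v = 372.
Run the Euclidean algorithm on 303 and 86: 303 = 3·86 + 45, 86 = 1·45 + 41, 45 = 1·41 + 4, 41 = 10·4 + 1, 4 = 4·1 + 0.
Working back up the chain: 1 = 41 − 10·4 = 41 − 10·(45 − 1·41) = −10·45 + 11·41 = −10·45 + 11·(86 − 1·45) = 11·86 − 21·45 = 11·86 − 21·(303 − 3·86) = −21·303 + 74·86. So 303·(-21) + 86·74 = 1.
Scaling by 372 gives the particular solution (u, v) = (-7812, 27528).
Shifting by a multiple of (86, −303) keeps it a solution: u = -7812 + 91·86 = 14, v = 27528 − 91·303 = -45.
Indeed 909·14 + 258·(-45) = 12726 − 11610 = 1116.

u = 14, v = -45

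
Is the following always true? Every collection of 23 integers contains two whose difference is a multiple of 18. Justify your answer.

True.

There are exactly 18 possible remainders on division by 18.
Since 23 > 18, two of the 23 integers must share a residue class by the pigeonhole principle; call them a and b.
Their difference a − b is then a multiple of 18.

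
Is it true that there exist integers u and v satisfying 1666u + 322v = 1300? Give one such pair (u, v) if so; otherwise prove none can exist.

gcd(1666, 322) = 14, so every integer of the form 1666u + 322v is a multiple of 14.
However 1300 leaves remainder 12 on division by 14.
Therefore 1666u + 322v = 1300 has no solution in integers.

No such integers exist.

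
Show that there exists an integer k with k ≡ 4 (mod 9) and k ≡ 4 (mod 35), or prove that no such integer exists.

gcd(9, 35) = 1, so the Chinese Remainder Theorem guarantees exactly one residue class mod 315 satisfying both.
Write k = 4 + 9t and require 4 + 9t ≡ 4 (mod 35), i.e. 9t ≡ 0 (mod 35).
t = 0 satisfies this.
With t = 0: k = 4 + 9·0 = 4.
Check: 4 mod 9 = 4, 4 mod 35 = 4. ✓

k = 4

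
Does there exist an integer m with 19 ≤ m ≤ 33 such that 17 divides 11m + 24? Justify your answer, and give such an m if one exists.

Scanning upward from m = 19 gives 233, 244, none divisible by 17. Try m = 21: 11·21 + 24 = 255 = 15·17, which is divisible by 17.

m = 21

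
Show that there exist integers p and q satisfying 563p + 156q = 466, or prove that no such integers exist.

563 and 156 are coprime, so 563p + 156q ranges over all of ℤ.
Dividing repeatedly: 563 = 3·156 + 95, 156 = 1·95 + 61, 95 = 1·61 + 34, 61 = 1·34 + 27, 34 = 1·27 + 7, 27 = 3·7 + 6, 7 = 1·6 + 1, 6 = 6·1 + 0.
Working back up the chain: 1 = 7 − 1·6 = 7 − (27 − 3·7) = −27 + 4·7 = −27 + 4·(34 − 1·27) = 4·34 − 5·27 = 4·34 − 5·(61 − 1·34) = −5·61 + 9·34 = −5·61 + 9·(95 − 1·61) = 9·95 − 14·61 = 9·95 − 14·(156 − 1·95) = −14·156 + 23·95 = −14·156 + 23·(563 − 3·156) = 23·563 − 83·156. So 563·23 + 156·(-83) = 1.
Scaling by 466 gives the particular solution (p, q) = (10718, -38678).
Subtracting 68·156 from p and adding 68·563 to q gives the tidier solution (110, -394).
Check: 563·110 + 156·(-394) = 61930 − 61464 = 466. ✓

p = 110, q = -394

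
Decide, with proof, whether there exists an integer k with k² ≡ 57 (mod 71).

k = 25

Take k = 25. Then 25² = 625 = 8·71 + 57, so 25² ≡ 57 (mod 71).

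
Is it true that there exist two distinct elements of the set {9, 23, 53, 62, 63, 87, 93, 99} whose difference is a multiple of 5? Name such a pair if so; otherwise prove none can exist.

Reduce each element mod 5: 9↦4, 23↦3, 53↦3, 62↦2, 63↦3, 87↦2, 93↦3, 99↦4. The residue 4 repeats (at 9 and 99), and 99 − 9 = 90 = 18·5.

9 and 99 are such a pair.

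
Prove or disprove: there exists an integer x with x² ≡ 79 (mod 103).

x = 64

Take x = 64. Then 64² = 4096 = 39·103 + 79, so 64² ≡ 79 (mod 103).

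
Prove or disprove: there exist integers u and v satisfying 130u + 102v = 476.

gcd(130, 102) = 2, and 2 divides 476, so integer solutions exist.
Dividing through by 2 reduces the equation to 65u + 51v = 238.
Run the Euclidean algorithm on 65 and 51: 65 = 1·51 + 14, 51 = 3·14 + 9, 14 = 1·9 + 5, 9 = 1·5 + 4, 5 = 1·4 + 1, 4 = 4·1 + 0.
Back-substituting, 1 = 5 − 1·4 = 5 − (9 − 1·5) = −9 + 2·5 = −9 + 2·(14 − 1·9) = 2·14 − 3·9 = 2·14 − 3·(51 − 3·14) = −3·51 + 11·14 = −3·51 + 11·(65 − 1·51) = 11·65 − 14·51; that is, 65·11 + 51·(-14) = 1.
Scaling by 238 gives the particular solution (u, v) = (2618, -3332).
Shifting by a multiple of (51, −65) keeps it a solution: u = 2618 − 51·51 = 17, v = -3332 + 51·65 = -17.
Check: 130·17 + 102·(-17) = 2210 − 1734 = 476. ✓

u = 17, v = -17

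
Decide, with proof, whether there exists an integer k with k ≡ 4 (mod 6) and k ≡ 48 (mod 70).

k = 118

gcd(6, 70) = 2. A simultaneous solution exists iff 4 ≡ 48 (mod 2); here 4 mod 2 = 0 = 48 mod 2, so it does.
Write k = 4 + 6t. Then 6t ≡ 48 − 4 ≡ 44 (mod 70); dividing through by 2 gives 3t ≡ 22 (mod 35).
To invert 3 modulo 35: 35 = 11·3 + 2, 3 = 1·2 + 1, 2 = 2·1 + 0, and unwinding, 1 = 3 − 1·2 = 3 − (35 − 11·3) = −35 + 12·3. Thus 3⁻¹ ≡ 12 (mod 35).
Multiplying by 12: t ≡ 12·22 = 264 ≡ 19 (mod 35).
Then k = 4 + 6·19 = 118.
Verify: 118 = 19·6 + 4 and 118 = 1·70 + 48. ✓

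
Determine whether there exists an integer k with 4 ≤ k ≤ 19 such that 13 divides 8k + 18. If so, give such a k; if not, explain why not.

k = 14 works, since 8·14 + 18 = 130 = 10·13.

k = 14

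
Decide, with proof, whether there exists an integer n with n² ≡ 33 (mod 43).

Apply Euler's criterion with the prime 43: 33 is a quadratic residue iff 33^21 ≡ 1 (mod 43), and a non-residue iff it is ≡ −1.
Squaring successively (mod 43): 33^2 = 1089 ≡ 14; 33^4 ≡ 14² = 196 ≡ 24; 33^8 ≡ 24² = 576 ≡ 17; 33^16 ≡ 17² = 289 ≡ 31.
Since 21 = 16 + 4 + 1, 33^21 ≡ 31 · 24 · 33; multiplying out mod 43: 31·24 = 744 ≡ 13, then 13·33 = 429 ≡ 42. Thus 33^21 ≡ 42 ≡ −1 (mod 43).
The value −1 means 33 is a non-residue modulo 43, so n² ≡ 33 (mod 43) is impossible.

No such integer exists.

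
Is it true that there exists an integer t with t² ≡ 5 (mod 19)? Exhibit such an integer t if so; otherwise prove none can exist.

t = 10 works: 10² = 100, and 100 − 5 = 95 = 5·19.

t = 10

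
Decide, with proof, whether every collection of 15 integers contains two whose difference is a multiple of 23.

Consider the 15 integers 73, 74, …, 87. They lie in distinct residue classes modulo 23, since 15 ≤ 23.
No two share a residue, so no pair has difference divisible by 23; the claim fails for this set.

No, the set {73, 74, 75, 76, 77, 78, 79, 80, 81, 82, 83, 84, 85, 86, 87} is a counterexample.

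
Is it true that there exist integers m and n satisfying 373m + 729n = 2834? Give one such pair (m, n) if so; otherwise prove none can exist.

m = 119, n = -57

Since gcd(373, 729) = 1, every integer is an integer combination of 373 and 729.
Euclidean algorithm: 729 = 1·373 + 356, 373 = 1·356 + 17, 356 = 20·17 + 16, 17 = 1·16 + 1, 16 = 16·1 + 0.
Working back up the chain: 1 = 17 − 1·16 = 17 − (356 − 20·17) = −356 + 21·17 = −356 + 21·(373 − 1·356) = 21·373 − 22·356 = 21·373 − 22·(729 − 1·373) = −22·729 + 43·373. So 373·43 + 729·(-22) = 1.
Times 2834: 373·121862 + 729·(-62348) = 2834, so (121862, -62348) solves it.
The general solution is m = 121862 + 729k, n = -62348 − 373k; taking k = -167 gives the smaller pair m = 119, n = -57.
Check: 373·119 + 729·(-57) = 44387 − 41553 = 2834. ✓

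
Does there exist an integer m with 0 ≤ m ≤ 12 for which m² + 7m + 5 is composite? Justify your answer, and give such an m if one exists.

m = 10

At m = 10: 10² + 7·10 + 5 = 175 = 5·35, which is composite.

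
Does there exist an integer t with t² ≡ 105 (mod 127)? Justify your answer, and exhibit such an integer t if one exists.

Apply Euler's criterion with the prime 127: 105 is a quadratic residue iff 105^63 ≡ 1 (mod 127), and a non-residue iff it is ≡ −1.
Repeated squaring mod 127: 105^2 = 11025 ≡ 103; 105^4 ≡ 103² = 10609 ≡ 68; 105^8 ≡ 68² = 4624 ≡ 52; 105^16 ≡ 52² = 2704 ≡ 37; 105^32 ≡ 37² = 1369 ≡ 99.
Since 63 = 32 + 16 + 8 + 4 + 2 + 1, 105^63 ≡ 99 · 37 · 52 · 68 · 103 · 105; multiplying out mod 127: 99·37 = 3663 ≡ 107, then 107·52 = 5564 ≡ 103, then 103·68 = 7004 ≡ 19, then 19·103 = 1957 ≡ 52, then 52·105 = 5460 ≡ 126. Thus 105^63 ≡ 126 ≡ −1 (mod 127).
By Euler's criterion 105 is a quadratic non-residue mod 127: no t satisfies t² ≡ 105 (mod 127).

No, no such integer exists.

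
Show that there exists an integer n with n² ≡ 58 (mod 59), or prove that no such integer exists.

There is no such integer.

59 is prime, so by Euler's criterion 58 is a square mod 59 iff 58^((59−1)/2) = 58^29 ≡ 1 (mod 59).
Squaring successively (mod 59): 58^2 = 3364 ≡ 1; 58^4 ≡ 1² = 1 ≡ 1; 58^8 ≡ 1² = 1 ≡ 1; 58^16 ≡ 1² = 1 ≡ 1.
Since 29 = 16 + 8 + 4 + 1, 58^29 ≡ 1 · 1 · 1 · 58; multiplying out mod 59: 1·1 = 1 ≡ 1, then 1·1 = 1 ≡ 1, then 1·58 = 58 ≡ 58. Thus 58^29 ≡ 58 ≡ −1 (mod 59).
By Euler's criterion 58 is a quadratic non-residue mod 59: no n satisfies n² ≡ 58 (mod 59).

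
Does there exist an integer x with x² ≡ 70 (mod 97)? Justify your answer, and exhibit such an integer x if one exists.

Take x = 19. Then 19² = 361 = 3·97 + 70, so 19² ≡ 70 (mod 97).

x = 19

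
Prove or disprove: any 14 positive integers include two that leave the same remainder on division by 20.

Consider the 14 integers 27, 28, …, 40. They lie in distinct residue classes modulo 20, since 14 ≤ 20.
Hence this collection has no pair with equal remainders mod 20, disproving the claim.

No; for instance {27, 28, 29, 30, 31, 32, 33, 34, 35, 36, 37, 38, 39, 40} is a counterexample.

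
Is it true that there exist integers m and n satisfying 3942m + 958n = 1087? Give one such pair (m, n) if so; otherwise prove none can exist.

No, no such integers exist.

gcd(3942, 958) = 2, so every integer of the form 3942m + 958n is a multiple of 2.
But 1087 = 2·543 + 1, so 2 ∤ 1087.
Hence no integers m, n satisfy the equation.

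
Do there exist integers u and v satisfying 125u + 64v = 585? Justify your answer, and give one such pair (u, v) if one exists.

Since gcd(125, 64) = 1, every integer is an integer combination of 125 and 64.
Euclidean algorithm: 125 = 1·64 + 61, 64 = 1·61 + 3, 61 = 20·3 + 1, 3 = 3·1 + 0.
Unwinding: 1 = 61 − 20·3 = 61 − 20·(64 − 1·61) = −20·64 + 21·61 = −20·64 + 21·(125 − 1·64) = 21·125 − 41·64, i.e. 125·21 + 64·(-41) = 1.
Multiplying through by 585: u = 21·585 = 12285, v = (-41)·585 = -23985 is a solution.
Subtracting 191·64 from u and adding 191·125 to v gives the tidier solution (61, -110).
Indeed 125·61 + 64·(-110) = 7625 − 7040 = 585.

u = 61, v = -110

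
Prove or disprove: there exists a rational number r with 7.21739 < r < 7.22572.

Scale by 9: the interval becomes (64.95651, 65.03148), which contains the integer 65.
Hence 65/9 is a rational number with 7.21739 < 65/9 < 7.22572.

r = 65/9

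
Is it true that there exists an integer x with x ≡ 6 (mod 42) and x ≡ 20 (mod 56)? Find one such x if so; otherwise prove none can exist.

x = 132

Here gcd(42, 56) = 14, and both 6 and 20 leave remainder 6 mod 14, so the system is consistent.
List candidates x ≡ 6 (mod 42): 6, 48, 90, 132. Modulo 56 these are 6, 48, 34, 20; 132 gives 20 as required.
Indeed 132 ≡ 6 (mod 42) and 132 ≡ 20 (mod 56).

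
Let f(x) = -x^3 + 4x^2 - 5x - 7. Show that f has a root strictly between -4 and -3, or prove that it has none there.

No such root exists.

f(-4) = 141 and f(-3) = 71, both positive, so a sign-change argument is unavailable; we show f keeps this sign on the whole interval.
Substitute x = -3 − u, where 0 < u < 1 on the interval. Expanding, f(-3 − u) = u^3 + 13u^2 + 56u + 71.
All 4 nonzero coefficients of this polynomial in u are positive; hence for u > 0 the value is a sum of positive terms (the constant 71 among them).
Therefore f(x) > 0 throughout (-4, -3), and f has no zero there.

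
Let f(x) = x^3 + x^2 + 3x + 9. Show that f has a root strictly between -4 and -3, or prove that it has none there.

f(-4) = -51 and f(-3) = -18, both negative.
f'(x) = 3x^2 + 2x + 3 has discriminant 2² − 4·3·3 = -32 < 0, so f' has no real roots and is positive for every real x.
Hence f is strictly increasing on ℝ, and in particular on [-4, -3]. A strictly monotone function with same-sign endpoint values stays negative on the whole interval, so f has no zero in (-4, -3).

No.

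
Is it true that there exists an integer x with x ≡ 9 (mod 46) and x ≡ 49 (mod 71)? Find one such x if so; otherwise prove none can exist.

Since 46 and 71 share no common factor, CRT says the pair of congruences has a solution (unique mod 3266).
Any solution of the first congruence is x = 9 + 46t; substituting into the second, 46t ≡ 49 − 9 ≡ 40 (mod 71).
Note 46·17 = 782 ≡ 1 (mod 71) (as 782 − 1 = 11·71), so 46⁻¹ ≡ 17.
Therefore t ≡ 17·40 = 680 ≡ 41 (mod 71).
Taking t = 41 gives x = 9 + 46·41 = 1895.
Check: 1895 mod 46 = 9, 1895 mod 71 = 49. ✓

x = 1895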